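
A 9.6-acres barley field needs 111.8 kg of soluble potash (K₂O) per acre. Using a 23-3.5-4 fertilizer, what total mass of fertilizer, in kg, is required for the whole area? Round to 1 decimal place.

Product per acre = 111.8 / 4% = 2795 kg.
Total product = 2795 × 9.6 = 26832 kg.

26832.0 kg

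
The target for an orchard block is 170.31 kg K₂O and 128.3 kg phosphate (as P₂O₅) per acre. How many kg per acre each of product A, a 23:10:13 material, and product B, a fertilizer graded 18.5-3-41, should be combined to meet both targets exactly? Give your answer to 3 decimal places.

With a, b = kg per acre of product A and product B:
K₂O: 0.13·a + 0.41·b = 170.31
P₂O₅: 0.1·a + 0.03·b = 128.3
Solving simultaneously: a = 1280.1536, b = 9.48787.

1280.154 kg product A, 9.488 kg product B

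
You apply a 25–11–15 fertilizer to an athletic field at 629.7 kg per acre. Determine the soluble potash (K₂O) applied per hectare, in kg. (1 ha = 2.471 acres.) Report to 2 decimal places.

K₂O per acre = 629.7 × 15% = 94.455 kg.
Convert to per hectare: 94.455 × 2.471 = 233.398 kg.

233.40 kg K₂O per hectare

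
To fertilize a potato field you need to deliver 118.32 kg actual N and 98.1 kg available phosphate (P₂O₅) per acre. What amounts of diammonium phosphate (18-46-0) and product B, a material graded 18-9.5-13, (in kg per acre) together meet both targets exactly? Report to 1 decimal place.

With a, b = kg per acre of diammonium phosphate and product B:
N: 0.18·a + 0.18·b = 118.32
P₂O₅: 0.46·a + 0.095·b = 98.1
From row1: a = (118.32 − 0.18·b) / 0.18.
Into row2: 0.46·(118.32 − 0.18·b)/0.18 + 0.095·b = 98.1 → b = 559.653, a = 97.6804.

97.7 kg diammonium phosphate, 559.7 kg product B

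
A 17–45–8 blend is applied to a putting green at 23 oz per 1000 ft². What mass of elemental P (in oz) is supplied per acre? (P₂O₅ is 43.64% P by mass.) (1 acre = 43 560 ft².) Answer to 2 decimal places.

P₂O₅ per 1000 ft² = 23 × 45% = 10.35 oz.
Elemental P = 10.35 × 0.4364 = 4.51674 oz per 1000 ft².
Convert to per acre: 4.51674 × 43.56 = 196.749 oz.

196.75 oz P per acre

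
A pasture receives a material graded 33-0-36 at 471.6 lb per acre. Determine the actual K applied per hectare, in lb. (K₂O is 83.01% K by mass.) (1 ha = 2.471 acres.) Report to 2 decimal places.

K₂O per acre = 471.6 × 36% = 169.776 lb.
Elemental K = 169.776 × 0.8301 = 140.931 lb per acre.
Convert to per hectare: 140.931 × 2.471 = 348.241 lb.

348.24 lb K per hectare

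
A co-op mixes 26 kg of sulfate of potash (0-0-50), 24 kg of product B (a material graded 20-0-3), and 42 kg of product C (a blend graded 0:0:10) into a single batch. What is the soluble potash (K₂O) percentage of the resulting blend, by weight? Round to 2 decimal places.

19.48% K₂O

Total mass = 26 + 24 + 42 = 92 kg.
K₂O mass = 50%×26 + 3%×24 + 10%×42 = 17.92 kg.
% K₂O = 17.92 / 92 = 19.4783%.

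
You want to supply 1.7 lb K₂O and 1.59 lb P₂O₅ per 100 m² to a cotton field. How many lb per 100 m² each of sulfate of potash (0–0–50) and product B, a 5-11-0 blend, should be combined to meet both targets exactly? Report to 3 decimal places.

Let a = lb of sulfate of potash, b = lb of product B (per 100 m²).
K₂O: 0.5·a + 0·b = 1.7
P₂O₅: 0·a + 0.11·b = 1.59
Solving simultaneously: a = 3.4, b = 14.4545.

3.400 lb sulfate of potash, 14.455 lb product B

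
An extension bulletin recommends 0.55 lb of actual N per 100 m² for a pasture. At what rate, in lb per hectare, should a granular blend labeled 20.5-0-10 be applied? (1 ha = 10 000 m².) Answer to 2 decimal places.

Product per 100 m² = 0.55 / 20.5% = 2.68293 lb.
Convert to per hectare: 2.68293 × 100 = 268.293 lb.

268.29 lb of product per hectare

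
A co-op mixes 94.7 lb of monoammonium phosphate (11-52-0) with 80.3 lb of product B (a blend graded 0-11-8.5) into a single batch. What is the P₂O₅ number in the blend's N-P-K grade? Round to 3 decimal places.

33.187% P₂O₅

Total mass = 94.7 + 80.3 = 175 lb.
P₂O₅ mass = 52%×94.7 + 11%×80.3 = 58.077 lb.
% P₂O₅ = 58.077 / 175 = 33.1869%.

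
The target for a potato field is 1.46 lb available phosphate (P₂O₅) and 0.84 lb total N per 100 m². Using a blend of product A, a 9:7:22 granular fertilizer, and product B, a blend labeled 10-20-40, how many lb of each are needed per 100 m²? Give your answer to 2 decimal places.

2.00 lb product A, 6.60 lb product B

Let a = lb of product A, b = lb of product B (per 100 m²).
P₂O₅: 0.07·a + 0.2·b = 1.46
N: 0.09·a + 0.1·b = 0.84
Eliminate a: (row1) − 0.07/0.09·(row2) → 0.122222·b = 0.806667, so b = 6.6.
Back-substitute: a = (1.46 − 0.2·6.6) / 0.07 = 2.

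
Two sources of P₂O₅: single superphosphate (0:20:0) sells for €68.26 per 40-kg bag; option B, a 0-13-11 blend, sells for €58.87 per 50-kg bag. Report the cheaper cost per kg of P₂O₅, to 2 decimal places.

€8.53 per kg P₂O₅ (single superphosphate)

single superphosphate: P₂O₅ per bag = 40 × 20% = 8 kg; cost = 68.26 / 8 = €8.5325/kg P₂O₅.
option B: P₂O₅ per bag = 50 × 13% = 6.5 kg; cost = 58.87 / 6.5 = €9.0569/kg P₂O₅.
single superphosphate is cheaper.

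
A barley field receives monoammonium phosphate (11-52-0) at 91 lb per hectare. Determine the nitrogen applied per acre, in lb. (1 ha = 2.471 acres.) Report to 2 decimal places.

nitrogen per hectare = 91 × 11% = 10.01 lb.
Convert to per acre: 10.01 × 0.404694 = 4.05099 lb.

4.05 lb N per acre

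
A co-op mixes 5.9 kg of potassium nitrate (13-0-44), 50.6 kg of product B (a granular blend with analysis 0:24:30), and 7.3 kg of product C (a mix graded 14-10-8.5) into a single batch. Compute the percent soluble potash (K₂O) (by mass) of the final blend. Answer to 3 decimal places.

Total mass = 5.9 + 50.6 + 7.3 = 63.8 kg.
K₂O mass = 44%×5.9 + 30%×50.6 + 8.5%×7.3 = 18.3965 kg.
% K₂O = 18.3965 / 63.8 = 28.8346%.

28.835% K₂O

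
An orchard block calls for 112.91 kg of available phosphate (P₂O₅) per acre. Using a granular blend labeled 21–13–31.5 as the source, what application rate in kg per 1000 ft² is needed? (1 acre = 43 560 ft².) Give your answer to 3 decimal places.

19.939 kg of product per thousand sq ft

Product per acre = 112.91 / 13% = 868.538 kg.
Convert to per 1000 ft²: 868.538 × 0.0229568 = 19.9389 kg.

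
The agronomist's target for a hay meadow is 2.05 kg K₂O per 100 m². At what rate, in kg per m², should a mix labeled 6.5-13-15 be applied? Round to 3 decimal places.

0.137 kg of product per sq m

Product per 100 m² = 2.05 / 15% = 13.6667 kg.
Convert to per m²: 13.6667 × 0.01 = 0.136667 kg.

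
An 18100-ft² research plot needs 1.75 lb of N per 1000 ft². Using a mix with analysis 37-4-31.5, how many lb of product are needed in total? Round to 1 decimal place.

85.6 lb

Product per 1000 ft² = 1.75 / 37% = 4.72973 lb.
Total product = 4.72973 × 18100 / 1000 = 85.6081 lb.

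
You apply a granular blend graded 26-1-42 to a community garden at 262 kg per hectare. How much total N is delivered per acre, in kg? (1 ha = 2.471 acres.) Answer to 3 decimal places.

nitrogen per hectare = 262 × 26% = 68.12 kg.
Convert to per acre: 68.12 × 0.404694 = 27.5678 kg.

27.568 kg N per acre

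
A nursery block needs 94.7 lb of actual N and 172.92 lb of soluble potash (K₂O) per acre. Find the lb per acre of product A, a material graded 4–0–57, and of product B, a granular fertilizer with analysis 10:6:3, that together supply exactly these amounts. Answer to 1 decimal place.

259.0 lb product A, 843.4 lb product B

Per-acre balance (a = product A, b = product B):
N: 0.04·a + 0.1·b = 94.7
K₂O: 0.57·a + 0.03·b = 172.92
From row1: a = (94.7 − 0.1·b) / 0.04.
Into row2: 0.57·(94.7 − 0.1·b)/0.04 + 0.03·b = 172.92 → b = 843.409, a = 258.978.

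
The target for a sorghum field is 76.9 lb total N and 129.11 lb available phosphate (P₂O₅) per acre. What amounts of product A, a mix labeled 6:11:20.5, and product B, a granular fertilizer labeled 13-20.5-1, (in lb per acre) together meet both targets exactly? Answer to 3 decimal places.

509.900 lb product A, 356.200 lb product B

Let a = lb of product A, b = lb of product B (per acre).
N: 0.06·a + 0.13·b = 76.9
P₂O₅: 0.11·a + 0.205·b = 129.11
From row1: a = (76.9 − 0.13·b) / 0.06.
Into row2: 0.11·(76.9 − 0.13·b)/0.06 + 0.205·b = 129.11 → b = 356.2, a = 509.9.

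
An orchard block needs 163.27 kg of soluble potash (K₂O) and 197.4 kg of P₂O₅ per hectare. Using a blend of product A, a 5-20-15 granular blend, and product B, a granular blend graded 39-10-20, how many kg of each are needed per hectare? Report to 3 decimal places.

926.120 kg product A, 121.760 kg product B

Per-hectare balance (a = product A, b = product B):
K₂O: 0.15·a + 0.2·b = 163.27
P₂O₅: 0.2·a + 0.1·b = 197.4
Solving simultaneously: a = 926.12, b = 121.76.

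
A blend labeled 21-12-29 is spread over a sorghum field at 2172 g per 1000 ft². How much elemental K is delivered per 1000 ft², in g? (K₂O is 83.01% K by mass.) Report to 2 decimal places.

K₂O per 1000 ft² = 2172 × 29% = 629.88 g.
Elemental K = 629.88 × 0.8301 = 522.863 g per 1000 ft².

522.86 g K per thousand sq ft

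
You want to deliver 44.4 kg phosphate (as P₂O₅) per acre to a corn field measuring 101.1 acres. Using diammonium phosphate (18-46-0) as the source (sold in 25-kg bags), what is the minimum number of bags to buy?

391 bags

Product per acre = 44.4 / 46% = 96.5217 kg.
Total product = 96.5217 × 101.1 = 9758.35 kg.
Bags = ⌈9758.35 / 25⌉ = 391.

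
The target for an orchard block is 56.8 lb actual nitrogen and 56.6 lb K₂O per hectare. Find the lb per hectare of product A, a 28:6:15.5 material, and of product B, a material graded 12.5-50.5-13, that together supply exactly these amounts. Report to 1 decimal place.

Let a = lb of product A, b = lb of product B (per hectare).
N: 0.28·a + 0.125·b = 56.8
K₂O: 0.155·a + 0.13·b = 56.6
Solving simultaneously: a = 18.1498, b = 413.744.

18.1 lb product A, 413.7 lb product B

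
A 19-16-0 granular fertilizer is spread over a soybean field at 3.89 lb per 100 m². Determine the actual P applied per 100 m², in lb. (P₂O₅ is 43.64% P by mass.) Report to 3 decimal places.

P₂O₅ per 100 m² = 3.89 × 16% = 0.6224 lb.
Elemental P = 0.6224 × 0.4364 = 0.271615 lb per 100 m².

0.272 lb P per hundred sq m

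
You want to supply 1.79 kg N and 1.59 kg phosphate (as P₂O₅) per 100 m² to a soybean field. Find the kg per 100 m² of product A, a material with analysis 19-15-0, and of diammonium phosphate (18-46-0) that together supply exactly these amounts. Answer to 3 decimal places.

With a, b = kg per 100 m² of product A and diammonium phosphate:
N: 0.19·a + 0.18·b = 1.79
P₂O₅: 0.15·a + 0.46·b = 1.59
Solving simultaneously: a = 8.89404, b = 0.556291.

8.894 kg product A, 0.556 kg diammonium phosphate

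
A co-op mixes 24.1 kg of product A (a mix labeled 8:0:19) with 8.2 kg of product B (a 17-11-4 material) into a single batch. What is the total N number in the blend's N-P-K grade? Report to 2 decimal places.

Total mass = 24.1 + 8.2 = 32.3 kg.
N mass = 8%×24.1 + 17%×8.2 = 3.322 kg.
% N = 3.322 / 32.3 = 10.2848%.

10.28% N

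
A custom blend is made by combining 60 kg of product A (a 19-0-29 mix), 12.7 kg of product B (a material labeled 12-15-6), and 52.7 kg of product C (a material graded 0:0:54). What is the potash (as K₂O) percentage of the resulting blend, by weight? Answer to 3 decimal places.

Total mass = 60 + 12.7 + 52.7 = 125.4 kg.
K₂O mass = 29%×60 + 6%×12.7 + 54%×52.7 = 46.62 kg.
% K₂O = 46.62 / 125.4 = 37.17703%.

37.177% K₂O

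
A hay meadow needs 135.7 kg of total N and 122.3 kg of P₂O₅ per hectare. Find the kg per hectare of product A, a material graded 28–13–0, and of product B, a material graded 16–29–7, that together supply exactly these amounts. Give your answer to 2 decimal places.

327.57 kg product A, 274.88 kg product B

Let a = kg of product A, b = kg of product B (per hectare).
N: 0.28·a + 0.16·b = 135.7
P₂O₅: 0.13·a + 0.29·b = 122.3
Eliminate a: (row1) − 0.28/0.13·(row2) → -0.464615·b = -127.715, so b = 274.884.
Back-substitute: a = (135.7 − 0.16·274.884) / 0.28 = 327.566.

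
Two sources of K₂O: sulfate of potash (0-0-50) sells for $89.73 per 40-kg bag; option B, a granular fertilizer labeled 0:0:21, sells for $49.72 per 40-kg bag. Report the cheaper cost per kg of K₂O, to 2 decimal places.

sulfate of potash: K₂O per bag = 40 × 50% = 20 kg; cost = 89.73 / 20 = $4.4865/kg K₂O.
option B: K₂O per bag = 40 × 21% = 8.4 kg; cost = 49.72 / 8.4 = $5.9190/kg K₂O.
sulfate of potash is cheaper.

$4.49 per kg K₂O (sulfate of potash)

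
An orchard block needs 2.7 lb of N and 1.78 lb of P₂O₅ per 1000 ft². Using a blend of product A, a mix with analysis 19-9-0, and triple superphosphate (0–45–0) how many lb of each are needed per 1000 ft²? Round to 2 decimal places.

Per-1000 ft² balance (a = product A, b = triple superphosphate):
N: 0.19·a + 0·b = 2.7
P₂O₅: 0.09·a + 0.45·b = 1.78
From row1: a = (2.7 − 0·b) / 0.19.
Into row2: 0.09·(2.7 − 0·b)/0.19 + 0.45·b = 1.78 → b = 1.11345, a = 14.2105.

14.21 lb product A, 1.11 lb triple superphosphate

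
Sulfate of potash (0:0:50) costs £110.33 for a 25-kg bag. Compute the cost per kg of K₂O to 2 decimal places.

K₂O in bag = 25 × 50% = 12.5 kg.
Cost per kg K₂O = £110.33 / 12.5 = £8.8264.

£8.83 per kg K₂O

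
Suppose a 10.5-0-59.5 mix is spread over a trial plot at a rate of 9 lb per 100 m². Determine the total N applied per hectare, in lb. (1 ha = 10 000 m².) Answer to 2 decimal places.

nitrogen per 100 m² = 9 × 10.5% = 0.945 lb.
Convert to per hectare: 0.945 × 100 = 94.5 lb.

94.50 lb N per hectare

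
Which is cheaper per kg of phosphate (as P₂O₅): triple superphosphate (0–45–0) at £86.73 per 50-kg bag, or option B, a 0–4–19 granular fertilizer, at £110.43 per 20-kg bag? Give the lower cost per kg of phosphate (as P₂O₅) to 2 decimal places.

triple superphosphate: P₂O₅ per bag = 50 × 45% = 22.5 kg; cost = 86.73 / 22.5 = £3.8547/kg P₂O₅.
option B: P₂O₅ per bag = 20 × 4% = 0.8 kg; cost = 110.43 / 0.8 = £138.0375/kg P₂O₅.
triple superphosphate is cheaper.

£3.85 per kg P₂O₅ (triple superphosphate)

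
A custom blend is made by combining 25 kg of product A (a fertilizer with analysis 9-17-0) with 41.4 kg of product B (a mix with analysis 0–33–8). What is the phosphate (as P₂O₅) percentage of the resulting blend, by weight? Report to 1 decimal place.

Total mass = 25 + 41.4 = 66.4 kg.
P₂O₅ mass = 17%×25 + 33%×41.4 = 17.912 kg.
% P₂O₅ = 17.912 / 66.4 = 26.9759%.

27.0% P₂O₅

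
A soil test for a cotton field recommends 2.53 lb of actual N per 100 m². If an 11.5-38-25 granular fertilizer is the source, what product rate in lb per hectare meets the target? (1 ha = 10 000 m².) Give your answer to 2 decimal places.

Product per 100 m² = 2.53 / 11.5% = 22 lb.
Convert to per hectare: 22 × 100 = 2200 lb.

2200.00 lb of product per hectare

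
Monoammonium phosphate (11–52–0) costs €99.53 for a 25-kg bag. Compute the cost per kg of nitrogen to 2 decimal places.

€36.19 per kg N

N in bag = 25 × 11% = 2.75 kg.
Cost per kg N = €99.53 / 2.75 = €36.1927.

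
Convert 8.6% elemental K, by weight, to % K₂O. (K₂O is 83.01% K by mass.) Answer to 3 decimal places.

10.360% K₂O

%K₂O = 8.6 / 0.8301 = 10.3602%.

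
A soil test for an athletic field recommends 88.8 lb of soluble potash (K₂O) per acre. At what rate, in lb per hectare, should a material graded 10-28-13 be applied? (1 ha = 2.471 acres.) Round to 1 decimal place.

1687.9 lb of product per hectare

Product per acre = 88.8 / 13% = 683.077 lb.
Convert to per hectare: 683.077 × 2.471 = 1687.88 lb.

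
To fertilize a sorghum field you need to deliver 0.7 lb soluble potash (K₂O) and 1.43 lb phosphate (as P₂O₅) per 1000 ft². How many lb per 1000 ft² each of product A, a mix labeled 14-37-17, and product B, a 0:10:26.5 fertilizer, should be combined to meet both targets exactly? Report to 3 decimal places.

3.812 lb product A, 0.196 lb product B

Let a = lb of product A, b = lb of product B (per 1000 ft²).
K₂O: 0.17·a + 0.265·b = 0.7
P₂O₅: 0.37·a + 0.1·b = 1.43
From row1: a = (0.7 − 0.265·b) / 0.17.
Into row2: 0.37·(0.7 − 0.265·b)/0.17 + 0.1·b = 1.43 → b = 0.196175, a = 3.81184.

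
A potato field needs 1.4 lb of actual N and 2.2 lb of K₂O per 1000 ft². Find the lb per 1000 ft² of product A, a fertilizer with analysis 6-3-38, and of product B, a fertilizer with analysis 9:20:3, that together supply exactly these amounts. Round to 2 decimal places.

4.81 lb product A, 12.35 lb product B

With a, b = lb per 1000 ft² of product A and product B:
N: 0.06·a + 0.09·b = 1.4
K₂O: 0.38·a + 0.03·b = 2.2
From row1: a = (1.4 − 0.09·b) / 0.06.
Into row2: 0.38·(1.4 − 0.09·b)/0.06 + 0.03·b = 2.2 → b = 12.3457, a = 4.81481.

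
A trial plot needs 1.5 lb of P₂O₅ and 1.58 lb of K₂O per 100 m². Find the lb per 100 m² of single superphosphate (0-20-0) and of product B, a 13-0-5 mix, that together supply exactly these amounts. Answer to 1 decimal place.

7.5 lb single superphosphate, 31.6 lb product B

Let a = lb of single superphosphate, b = lb of product B (per 100 m²).
P₂O₅: 0.2·a + 0·b = 1.5
K₂O: 0·a + 0.05·b = 1.58
Solving simultaneously: a = 7.5, b = 31.6.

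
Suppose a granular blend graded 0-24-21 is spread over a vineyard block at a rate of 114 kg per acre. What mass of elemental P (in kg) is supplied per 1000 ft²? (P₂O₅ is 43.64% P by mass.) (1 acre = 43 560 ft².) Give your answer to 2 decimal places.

0.27 kg P per thousand sq ft

P₂O₅ per acre = 114 × 24% = 27.36 kg.
Elemental P = 27.36 × 0.4364 = 11.9399 kg per acre.
Convert to per 1000 ft²: 11.9399 × 0.0229568 = 0.274102 kg.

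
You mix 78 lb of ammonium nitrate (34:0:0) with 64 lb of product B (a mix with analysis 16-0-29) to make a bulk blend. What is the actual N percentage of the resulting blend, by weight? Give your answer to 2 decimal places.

Total mass = 78 + 64 = 142 lb.
N mass = 34%×78 + 16%×64 = 36.76 lb.
% N = 36.76 / 142 = 25.8873%.

25.89% N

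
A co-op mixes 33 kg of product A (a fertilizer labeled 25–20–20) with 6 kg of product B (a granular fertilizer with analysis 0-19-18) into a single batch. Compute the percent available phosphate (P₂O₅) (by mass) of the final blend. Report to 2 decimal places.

19.85% P₂O₅

Total mass = 33 + 6 = 39 kg.
P₂O₅ mass = 20%×33 + 19%×6 = 7.74 kg.
% P₂O₅ = 7.74 / 39 = 19.8462%.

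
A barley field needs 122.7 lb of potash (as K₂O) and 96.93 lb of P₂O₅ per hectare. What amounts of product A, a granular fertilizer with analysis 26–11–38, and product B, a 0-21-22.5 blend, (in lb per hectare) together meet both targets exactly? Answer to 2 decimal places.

71.89 lb product A, 423.91 lb product B

Let a = lb of product A, b = lb of product B (per hectare).
K₂O: 0.38·a + 0.225·b = 122.7
P₂O₅: 0.11·a + 0.21·b = 96.93
Solving simultaneously: a = 71.8937, b = 423.913.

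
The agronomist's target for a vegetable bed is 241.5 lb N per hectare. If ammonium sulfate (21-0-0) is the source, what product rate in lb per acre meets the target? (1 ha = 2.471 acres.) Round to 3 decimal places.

465.399 lb of product per acre

Product per hectare = 241.5 / 21% = 1150 lb.
Convert to per acre: 1150 × 0.404694 = 465.3986 lb.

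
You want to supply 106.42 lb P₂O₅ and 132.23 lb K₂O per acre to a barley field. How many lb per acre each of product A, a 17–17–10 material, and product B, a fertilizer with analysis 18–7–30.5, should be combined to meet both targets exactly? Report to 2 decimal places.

517.32 lb product A, 263.93 lb product B

Per-acre balance (a = product A, b = product B):
P₂O₅: 0.17·a + 0.07·b = 106.42
K₂O: 0.1·a + 0.305·b = 132.23
Eliminate a: (row1) − 0.17/0.1·(row2) → -0.4485·b = -118.371, so b = 263.926.
Back-substitute: a = (106.42 − 0.07·263.926) / 0.17 = 517.324.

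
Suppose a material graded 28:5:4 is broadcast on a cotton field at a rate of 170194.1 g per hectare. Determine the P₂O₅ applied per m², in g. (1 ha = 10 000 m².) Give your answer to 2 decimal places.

0.85 g P₂O₅ per sq m

P₂O₅ per hectare = 170194.1 × 5% = 8509.7 g.
Convert to per m²: 8509.7 × 0.0001 = 0.850971 g.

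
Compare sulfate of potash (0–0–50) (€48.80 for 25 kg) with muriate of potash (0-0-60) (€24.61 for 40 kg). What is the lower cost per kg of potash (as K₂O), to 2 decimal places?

€1.03 per kg K₂O (muriate of potash)

sulfate of potash: K₂O per bag = 25 × 50% = 12.5 kg; cost = 48.80 / 12.5 = €3.9040/kg K₂O.
muriate of potash: K₂O per bag = 40 × 60% = 24 kg; cost = 24.61 / 24 = €1.0254/kg K₂O.
muriate of potash is cheaper.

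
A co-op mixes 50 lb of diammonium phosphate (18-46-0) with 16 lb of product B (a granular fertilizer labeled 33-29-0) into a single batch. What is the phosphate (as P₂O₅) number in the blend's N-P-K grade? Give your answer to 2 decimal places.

Total mass = 50 + 16 = 66 lb.
P₂O₅ mass = 46%×50 + 29%×16 = 27.64 lb.
% P₂O₅ = 27.64 / 66 = 41.8788%.

41.88% P₂O₅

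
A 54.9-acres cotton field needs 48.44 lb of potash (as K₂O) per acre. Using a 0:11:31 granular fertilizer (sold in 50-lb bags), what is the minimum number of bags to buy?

172 bags

Product per acre = 48.44 / 31% = 156.258 lb.
Total product = 156.258 × 54.9 = 8578.57 lb.
Bags = ⌈8578.57 / 50⌉ = 172.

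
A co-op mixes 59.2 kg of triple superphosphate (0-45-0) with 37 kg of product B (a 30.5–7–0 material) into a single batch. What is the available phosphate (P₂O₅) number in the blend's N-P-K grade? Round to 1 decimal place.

30.4% P₂O₅

Total mass = 59.2 + 37 = 96.2 kg.
P₂O₅ mass = 45%×59.2 + 7%×37 = 29.23 kg.
% P₂O₅ = 29.23 / 96.2 = 30.3846%.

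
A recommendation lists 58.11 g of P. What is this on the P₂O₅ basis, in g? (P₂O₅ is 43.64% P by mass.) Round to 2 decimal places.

P₂O₅ = 58.11 / 0.4364 = 133.158 g.

133.16 g P₂O₅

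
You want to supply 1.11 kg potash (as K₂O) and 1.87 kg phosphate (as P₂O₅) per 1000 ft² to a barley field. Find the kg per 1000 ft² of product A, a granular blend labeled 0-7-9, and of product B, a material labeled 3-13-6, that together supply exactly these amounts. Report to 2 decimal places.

4.28 kg product A, 12.08 kg product B

Let a = kg of product A, b = kg of product B (per 1000 ft²).
K₂O: 0.09·a + 0.06·b = 1.11
P₂O₅: 0.07·a + 0.13·b = 1.87
From row1: a = (1.11 − 0.06·b) / 0.09.
Into row2: 0.07·(1.11 − 0.06·b)/0.09 + 0.13·b = 1.87 → b = 12.08, a = 4.28.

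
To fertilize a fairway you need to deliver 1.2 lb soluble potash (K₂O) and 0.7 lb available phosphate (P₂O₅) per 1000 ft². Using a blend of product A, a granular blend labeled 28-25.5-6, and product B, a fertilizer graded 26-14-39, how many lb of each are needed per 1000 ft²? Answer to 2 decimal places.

With a, b = lb per 1000 ft² of product A and product B:
K₂O: 0.06·a + 0.39·b = 1.2
P₂O₅: 0.255·a + 0.14·b = 0.7
Solving simultaneously: a = 1.15321, b = 2.89951.

1.15 lb product A, 2.90 lb product B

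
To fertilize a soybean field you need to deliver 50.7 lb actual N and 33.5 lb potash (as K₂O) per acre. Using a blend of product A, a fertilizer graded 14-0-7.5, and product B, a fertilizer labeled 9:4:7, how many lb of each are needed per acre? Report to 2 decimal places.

With a, b = lb per acre of product A and product B:
N: 0.14·a + 0.09·b = 50.7
K₂O: 0.075·a + 0.07·b = 33.5
From row1: a = (50.7 − 0.09·b) / 0.14.
Into row2: 0.075·(50.7 − 0.09·b)/0.14 + 0.07·b = 33.5 → b = 290.984, a = 175.082.

175.08 lb product A, 290.98 lb product B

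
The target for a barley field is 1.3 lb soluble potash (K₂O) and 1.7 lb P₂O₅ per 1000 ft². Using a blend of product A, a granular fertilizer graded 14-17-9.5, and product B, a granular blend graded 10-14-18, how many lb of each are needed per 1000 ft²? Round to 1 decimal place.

Let a = lb of product A, b = lb of product B (per 1000 ft²).
K₂O: 0.095·a + 0.18·b = 1.3
P₂O₅: 0.17·a + 0.14·b = 1.7
Eliminate b: (row1) − 0.18/0.14·(row2) → -0.123571·a = -0.885714, so a = 7.16763.
Then b = (1.7 − 0.17·7.16763) / 0.14 = 3.43931.

7.2 lb product A, 3.4 lb product B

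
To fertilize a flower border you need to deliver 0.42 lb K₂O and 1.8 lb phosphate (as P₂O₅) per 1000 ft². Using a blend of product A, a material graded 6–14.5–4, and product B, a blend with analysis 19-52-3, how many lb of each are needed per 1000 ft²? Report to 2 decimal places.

9.99 lb product A, 0.67 lb product B

Let a = lb of product A, b = lb of product B (per 1000 ft²).
K₂O: 0.04·a + 0.03·b = 0.42
P₂O₅: 0.145·a + 0.52·b = 1.8
From row1: a = (0.42 − 0.03·b) / 0.04.
Into row2: 0.145·(0.42 − 0.03·b)/0.04 + 0.52·b = 1.8 → b = 0.674772, a = 9.99392.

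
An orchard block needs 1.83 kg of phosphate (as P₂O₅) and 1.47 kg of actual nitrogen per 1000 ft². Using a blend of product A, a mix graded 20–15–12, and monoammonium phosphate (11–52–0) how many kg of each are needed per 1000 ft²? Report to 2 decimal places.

Let a = kg of product A, b = kg of monoammonium phosphate (per 1000 ft²).
P₂O₅: 0.15·a + 0.52·b = 1.83
N: 0.2·a + 0.11·b = 1.47
Eliminate a: (row1) − 0.15/0.2·(row2) → 0.4375·b = 0.7275, so b = 1.66286.
Back-substitute: a = (1.83 − 0.52·1.66286) / 0.15 = 6.43543.

6.44 kg product A, 1.66 kg monoammonium phosphate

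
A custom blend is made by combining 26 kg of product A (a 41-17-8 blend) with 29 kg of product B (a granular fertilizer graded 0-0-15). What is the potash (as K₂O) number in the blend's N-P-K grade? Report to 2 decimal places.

Total mass = 26 + 29 = 55 kg.
K₂O mass = 8%×26 + 15%×29 = 6.43 kg.
% K₂O = 6.43 / 55 = 11.6909%.

11.69% K₂O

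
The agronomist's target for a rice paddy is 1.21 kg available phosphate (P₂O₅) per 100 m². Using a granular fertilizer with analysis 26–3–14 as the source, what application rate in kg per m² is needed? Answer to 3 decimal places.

Product per 100 m² = 1.21 / 3% = 40.3333 kg.
Convert to per m²: 40.3333 × 0.01 = 0.403333 kg.

0.403 kg of product per sq m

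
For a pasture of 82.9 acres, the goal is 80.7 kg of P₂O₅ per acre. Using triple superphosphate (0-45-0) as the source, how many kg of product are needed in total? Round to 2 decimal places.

Product per acre = 80.7 / 45% = 179.333 kg.
Total product = 179.333 × 82.9 = 14866.733 kg.

14866.73 kg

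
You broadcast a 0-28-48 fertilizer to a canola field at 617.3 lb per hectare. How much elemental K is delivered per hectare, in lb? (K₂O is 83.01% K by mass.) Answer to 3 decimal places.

245.962 lb K per hectare

K₂O per hectare = 617.3 × 48% = 296.304 lb.
Elemental K = 296.304 × 0.8301 = 245.96195 lb per hectare.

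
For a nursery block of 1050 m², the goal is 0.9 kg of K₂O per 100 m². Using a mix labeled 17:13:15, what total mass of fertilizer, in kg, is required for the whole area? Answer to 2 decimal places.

Product per 100 m² = 0.9 / 15% = 6 kg.
Total product = 6 × 1050 / 100 = 63 kg.

63.00 kg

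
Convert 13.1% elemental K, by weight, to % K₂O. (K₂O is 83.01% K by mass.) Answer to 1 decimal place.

%K₂O = 13.1 / 0.8301 = 15.7812%.

15.8% K₂O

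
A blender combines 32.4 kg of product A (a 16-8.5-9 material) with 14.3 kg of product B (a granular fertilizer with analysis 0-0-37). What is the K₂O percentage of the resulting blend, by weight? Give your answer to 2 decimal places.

Total mass = 32.4 + 14.3 = 46.7 kg.
K₂O mass = 9%×32.4 + 37%×14.3 = 8.207 kg.
% K₂O = 8.207 / 46.7 = 17.5739%.

17.57% K₂O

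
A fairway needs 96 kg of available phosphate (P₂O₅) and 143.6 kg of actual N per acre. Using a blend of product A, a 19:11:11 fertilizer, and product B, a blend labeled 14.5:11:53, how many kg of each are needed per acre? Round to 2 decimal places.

Per-acre balance (a = product A, b = product B):
P₂O₅: 0.11·a + 0.11·b = 96
N: 0.19·a + 0.145·b = 143.6
Solving simultaneously: a = 378.9899, b = 493.737.

378.99 kg product A, 493.74 kg product B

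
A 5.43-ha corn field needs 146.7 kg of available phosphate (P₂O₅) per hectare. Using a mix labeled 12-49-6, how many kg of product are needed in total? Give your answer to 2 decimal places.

Product per hectare = 146.7 / 49% = 299.388 kg.
Total product = 299.388 × 5.43 = 1625.676 kg.

1625.68 kg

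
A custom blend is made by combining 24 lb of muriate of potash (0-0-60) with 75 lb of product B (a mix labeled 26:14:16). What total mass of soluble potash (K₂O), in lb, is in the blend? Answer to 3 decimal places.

26.400 lb K₂O

K₂O mass = 60%×24 + 16%×75 = 26.4 lb.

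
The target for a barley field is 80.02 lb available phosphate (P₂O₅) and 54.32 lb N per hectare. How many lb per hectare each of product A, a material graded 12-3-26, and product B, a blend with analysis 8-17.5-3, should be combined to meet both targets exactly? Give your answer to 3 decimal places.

Per-hectare balance (a = product A, b = product B):
P₂O₅: 0.03·a + 0.175·b = 80.02
N: 0.12·a + 0.08·b = 54.32
From row1: a = (80.02 − 0.175·b) / 0.03.
Into row2: 0.12·(80.02 − 0.175·b)/0.03 + 0.08·b = 54.32 → b = 428.6452, a = 166.9032.

166.903 lb product A, 428.645 lb product B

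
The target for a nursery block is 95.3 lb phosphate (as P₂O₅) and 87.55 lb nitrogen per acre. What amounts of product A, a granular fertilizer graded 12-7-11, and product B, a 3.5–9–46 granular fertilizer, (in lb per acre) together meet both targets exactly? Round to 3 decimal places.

544.192 lb product A, 635.629 lb product B

Let a = lb of product A, b = lb of product B (per acre).
P₂O₅: 0.07·a + 0.09·b = 95.3
N: 0.12·a + 0.035·b = 87.55
From row1: a = (95.3 − 0.09·b) / 0.07.
Into row2: 0.12·(95.3 − 0.09·b)/0.07 + 0.035·b = 87.55 → b = 635.6287, a = 544.1916.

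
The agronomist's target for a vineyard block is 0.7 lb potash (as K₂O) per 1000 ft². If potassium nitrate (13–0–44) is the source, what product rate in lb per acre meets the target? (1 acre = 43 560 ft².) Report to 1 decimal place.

69.3 lb of product per acre

Product per 1000 ft² = 0.7 / 44% = 1.59091 lb.
Convert to per acre: 1.59091 × 43.56 = 69.3 lb.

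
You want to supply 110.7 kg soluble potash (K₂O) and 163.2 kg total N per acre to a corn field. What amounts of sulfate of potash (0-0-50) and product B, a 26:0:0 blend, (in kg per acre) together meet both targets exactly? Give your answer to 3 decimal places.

Per-acre balance (a = sulfate of potash, b = product B):
K₂O: 0.5·a + 0·b = 110.7
N: 0·a + 0.26·b = 163.2
Solving simultaneously: a = 221.4, b = 627.6923.

221.400 kg sulfate of potash, 627.692 kg product B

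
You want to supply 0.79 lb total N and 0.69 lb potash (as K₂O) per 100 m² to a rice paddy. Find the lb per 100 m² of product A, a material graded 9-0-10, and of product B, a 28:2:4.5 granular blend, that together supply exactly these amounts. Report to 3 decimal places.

With a, b = lb per 100 m² of product A and product B:
N: 0.09·a + 0.28·b = 0.79
K₂O: 0.1·a + 0.045·b = 0.69
Eliminate a: (row1) − 0.09/0.1·(row2) → 0.2395·b = 0.169, so b = 0.705637.
Back-substitute: a = (0.79 − 0.28·0.705637) / 0.09 = 6.58246.

6.582 lb product A, 0.706 lb product B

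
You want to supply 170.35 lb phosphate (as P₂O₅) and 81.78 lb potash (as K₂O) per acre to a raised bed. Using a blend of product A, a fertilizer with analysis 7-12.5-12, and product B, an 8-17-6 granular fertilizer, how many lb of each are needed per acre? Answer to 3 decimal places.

Per-acre balance (a = product A, b = product B):
P₂O₅: 0.125·a + 0.17·b = 170.35
K₂O: 0.12·a + 0.06·b = 81.78
Eliminate a: (row1) − 0.125/0.12·(row2) → 0.1075·b = 85.1625, so b = 792.2093.
Back-substitute: a = (170.35 − 0.17·792.2093) / 0.125 = 285.3953.

285.395 lb product A, 792.209 lb product B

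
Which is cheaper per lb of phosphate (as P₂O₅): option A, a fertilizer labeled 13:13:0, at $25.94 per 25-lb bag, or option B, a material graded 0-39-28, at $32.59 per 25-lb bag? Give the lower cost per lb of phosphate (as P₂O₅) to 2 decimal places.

option A: P₂O₅ per bag = 25 × 13% = 3.25 lb; cost = 25.94 / 3.25 = $7.9815/lb P₂O₅.
option B: P₂O₅ per bag = 25 × 39% = 9.75 lb; cost = 32.59 / 9.75 = $3.3426/lb P₂O₅.
option B is cheaper.

$3.34 per lb P₂O₅ (option B)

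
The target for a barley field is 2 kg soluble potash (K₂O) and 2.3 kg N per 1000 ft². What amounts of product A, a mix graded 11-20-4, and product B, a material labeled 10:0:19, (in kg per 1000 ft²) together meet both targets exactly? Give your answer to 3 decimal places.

14.024 kg product A, 7.574 kg product B

Per-1000 ft² balance (a = product A, b = product B):
K₂O: 0.04·a + 0.19·b = 2
N: 0.11·a + 0.1·b = 2.3
Eliminate b: (row1) − 0.19/0.1·(row2) → -0.169·a = -2.37, so a = 14.0237.
Then b = (2.3 − 0.11·14.0237) / 0.1 = 7.57396.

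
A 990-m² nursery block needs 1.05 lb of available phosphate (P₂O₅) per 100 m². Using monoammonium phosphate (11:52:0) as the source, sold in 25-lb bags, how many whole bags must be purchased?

1 bags

Product per 100 m² = 1.05 / 52% = 2.01923 lb.
Total product = 2.01923 × 990 / 100 = 19.9904 lb.
Bags = ⌈19.9904 / 25⌉ = 1.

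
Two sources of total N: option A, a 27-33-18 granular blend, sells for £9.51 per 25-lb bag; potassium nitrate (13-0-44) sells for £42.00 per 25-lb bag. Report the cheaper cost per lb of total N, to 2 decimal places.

£1.41 per lb N (option A)

option A: N per bag = 25 × 27% = 6.75 lb; cost = 9.51 / 6.75 = £1.4089/lb N.
potassium nitrate: N per bag = 25 × 13% = 3.25 lb; cost = 42.00 / 3.25 = £12.9231/lb N.
option A is cheaper.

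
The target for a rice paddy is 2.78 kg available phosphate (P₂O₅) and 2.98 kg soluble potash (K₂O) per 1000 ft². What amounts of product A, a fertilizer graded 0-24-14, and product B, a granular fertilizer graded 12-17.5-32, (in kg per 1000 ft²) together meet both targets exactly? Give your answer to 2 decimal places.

Let a = kg of product A, b = kg of product B (per 1000 ft²).
P₂O₅: 0.24·a + 0.175·b = 2.78
K₂O: 0.14·a + 0.32·b = 2.98
Eliminate b: (row1) − 0.175/0.32·(row2) → 0.163437·a = 1.15031, so a = 7.03824.
Then b = (2.98 − 0.14·7.03824) / 0.32 = 6.23327.

7.04 kg product A, 6.23 kg product B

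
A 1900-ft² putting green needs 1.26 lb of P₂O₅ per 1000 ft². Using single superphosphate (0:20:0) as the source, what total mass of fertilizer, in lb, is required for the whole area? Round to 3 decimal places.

11.970 lb

Product per 1000 ft² = 1.26 / 20% = 6.3 lb.
Total product = 6.3 × 1900 / 1000 = 11.97 lb.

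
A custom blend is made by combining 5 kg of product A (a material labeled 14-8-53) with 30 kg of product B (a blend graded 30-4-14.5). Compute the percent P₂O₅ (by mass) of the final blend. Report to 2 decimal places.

Total mass = 5 + 30 = 35 kg.
P₂O₅ mass = 8%×5 + 4%×30 = 1.6 kg.
% P₂O₅ = 1.6 / 35 = 4.57143%.

4.57% P₂O₅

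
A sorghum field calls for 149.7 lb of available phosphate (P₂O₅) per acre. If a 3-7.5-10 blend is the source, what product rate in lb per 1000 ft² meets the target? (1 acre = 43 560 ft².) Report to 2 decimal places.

45.82 lb of product per thousand sq ft

Product per acre = 149.7 / 7.5% = 1996 lb.
Convert to per 1000 ft²: 1996 × 0.0229568 = 45.8219 lb.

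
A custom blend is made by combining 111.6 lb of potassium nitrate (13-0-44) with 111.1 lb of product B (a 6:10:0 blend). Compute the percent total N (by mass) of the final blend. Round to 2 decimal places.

Total mass = 111.6 + 111.1 = 222.7 lb.
N mass = 13%×111.6 + 6%×111.1 = 21.174 lb.
% N = 21.174 / 222.7 = 9.50786%.

9.51% N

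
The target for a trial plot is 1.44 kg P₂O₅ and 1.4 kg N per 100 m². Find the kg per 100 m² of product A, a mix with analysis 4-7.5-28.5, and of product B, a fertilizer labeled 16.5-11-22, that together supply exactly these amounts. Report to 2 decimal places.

10.48 kg product A, 5.94 kg product B

Let a = kg of product A, b = kg of product B (per 100 m²).
P₂O₅: 0.075·a + 0.11·b = 1.44
N: 0.04·a + 0.165·b = 1.4
Eliminate b: (row1) − 0.11/0.165·(row2) → 0.0483333·a = 0.506667, so a = 10.4828.
Then b = (1.4 − 0.04·10.4828) / 0.165 = 5.94357.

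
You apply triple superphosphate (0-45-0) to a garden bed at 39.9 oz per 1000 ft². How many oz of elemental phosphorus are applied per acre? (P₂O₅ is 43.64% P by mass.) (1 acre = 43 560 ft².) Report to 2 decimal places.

341.32 oz P per acre

P₂O₅ per 1000 ft² = 39.9 × 45% = 17.955 oz.
Elemental P = 17.955 × 0.4364 = 7.83556 oz per 1000 ft².
Convert to per acre: 7.83556 × 43.56 = 341.317 oz.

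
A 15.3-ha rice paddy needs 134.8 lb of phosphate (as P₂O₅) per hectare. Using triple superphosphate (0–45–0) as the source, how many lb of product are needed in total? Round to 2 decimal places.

Product per hectare = 134.8 / 45% = 299.556 lb.
Total product = 299.556 × 15.3 = 4583.2 lb.

4583.20 lb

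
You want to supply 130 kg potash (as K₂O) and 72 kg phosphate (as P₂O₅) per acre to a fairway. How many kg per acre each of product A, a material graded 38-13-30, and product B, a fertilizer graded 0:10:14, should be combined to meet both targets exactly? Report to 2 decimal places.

247.46 kg product A, 398.31 kg product B

Let a = kg of product A, b = kg of product B (per acre).
K₂O: 0.3·a + 0.14·b = 130
P₂O₅: 0.13·a + 0.1·b = 72
Solving simultaneously: a = 247.458, b = 398.305.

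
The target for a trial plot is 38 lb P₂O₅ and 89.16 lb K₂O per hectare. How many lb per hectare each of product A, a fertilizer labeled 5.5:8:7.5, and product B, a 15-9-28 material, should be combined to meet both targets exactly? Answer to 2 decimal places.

Let a = lb of product A, b = lb of product B (per hectare).
P₂O₅: 0.08·a + 0.09·b = 38
K₂O: 0.075·a + 0.28·b = 89.16
Eliminate a: (row1) − 0.08/0.075·(row2) → -0.208667·b = -57.104, so b = 273.661.
Back-substitute: a = (38 − 0.09·273.661) / 0.08 = 167.131.

167.13 lb product A, 273.66 lb product B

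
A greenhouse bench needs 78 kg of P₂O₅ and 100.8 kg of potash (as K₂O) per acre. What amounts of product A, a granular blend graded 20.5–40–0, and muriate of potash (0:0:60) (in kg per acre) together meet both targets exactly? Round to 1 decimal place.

Per-acre balance (a = product A, b = muriate of potash):
P₂O₅: 0.4·a + 0·b = 78
K₂O: 0·a + 0.6·b = 100.8
Solving simultaneously: a = 195, b = 168.

195.0 kg product A, 168.0 kg muriate of potash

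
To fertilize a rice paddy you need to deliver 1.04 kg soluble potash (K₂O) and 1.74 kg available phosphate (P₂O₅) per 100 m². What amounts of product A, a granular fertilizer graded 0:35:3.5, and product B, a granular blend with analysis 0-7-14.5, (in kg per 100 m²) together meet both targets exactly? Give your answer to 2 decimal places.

Per-100 m² balance (a = product A, b = product B):
K₂O: 0.035·a + 0.145·b = 1.04
P₂O₅: 0.35·a + 0.07·b = 1.74
Solving simultaneously: a = 3.71636, b = 6.27536.

3.72 kg product A, 6.28 kg product B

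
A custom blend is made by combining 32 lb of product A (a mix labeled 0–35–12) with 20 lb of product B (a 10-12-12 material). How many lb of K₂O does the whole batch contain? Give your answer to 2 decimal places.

K₂O mass = 12%×32 + 12%×20 = 6.24 lb.

6.24 lb K₂O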